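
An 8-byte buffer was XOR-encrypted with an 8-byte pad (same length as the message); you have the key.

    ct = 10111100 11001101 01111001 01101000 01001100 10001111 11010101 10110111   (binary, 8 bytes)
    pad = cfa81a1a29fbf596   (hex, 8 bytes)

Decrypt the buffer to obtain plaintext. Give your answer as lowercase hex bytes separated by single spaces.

10111100 ⊕ 11001111 = 01110011
11001101 ⊕ 10101000 = 01100101
01111001 ⊕ 00011010 = 01100011
01101000 ⊕ 00011010 = 01110010
01001100 ⊕ 00101001 = 01100101
10001111 ⊕ 11111011 = 01110100
11010101 ⊕ 11110101 = 00100000
10110111 ⊕ 10010110 = 00100001

73 65 63 72 65 74 20 21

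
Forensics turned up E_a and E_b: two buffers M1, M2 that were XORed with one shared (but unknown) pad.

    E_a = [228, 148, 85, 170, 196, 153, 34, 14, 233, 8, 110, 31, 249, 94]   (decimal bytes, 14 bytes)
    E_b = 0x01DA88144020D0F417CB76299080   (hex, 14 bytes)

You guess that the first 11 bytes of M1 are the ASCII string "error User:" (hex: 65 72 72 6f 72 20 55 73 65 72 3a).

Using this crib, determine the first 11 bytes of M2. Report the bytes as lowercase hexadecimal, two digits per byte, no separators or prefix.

First, E_a ⊕ E_b = (M1 ⊕ K) ⊕ (M2 ⊕ K) = M1 ⊕ M2, so the key drops out. Then M2 = (M1 ⊕ M2) ⊕ M1 over the first 11 bytes.
byte 0: (e4 ⊕ 01) ⊕ 65 = e5 ⊕ 65 = 80
byte 1: (94 ⊕ da) ⊕ 72 = 4e ⊕ 72 = 3c
byte 2: (55 ⊕ 88) ⊕ 72 = dd ⊕ 72 = af
byte 3: (aa ⊕ 14) ⊕ 6f = be ⊕ 6f = d1
byte 4: (c4 ⊕ 40) ⊕ 72 = 84 ⊕ 72 = f6
byte 5: (99 ⊕ 20) ⊕ 20 = b9 ⊕ 20 = 99
byte 6: (22 ⊕ d0) ⊕ 55 = f2 ⊕ 55 = a7
byte 7: (0e ⊕ f4) ⊕ 73 = fa ⊕ 73 = 89
byte 8: (e9 ⊕ 17) ⊕ 65 = fe ⊕ 65 = 9b
byte 9: (08 ⊕ cb) ⊕ 72 = c3 ⊕ 72 = b1
byte 10: (6e ⊕ 76) ⊕ 3a = 18 ⊕ 3a = 22

803cafd1f699a7899bb122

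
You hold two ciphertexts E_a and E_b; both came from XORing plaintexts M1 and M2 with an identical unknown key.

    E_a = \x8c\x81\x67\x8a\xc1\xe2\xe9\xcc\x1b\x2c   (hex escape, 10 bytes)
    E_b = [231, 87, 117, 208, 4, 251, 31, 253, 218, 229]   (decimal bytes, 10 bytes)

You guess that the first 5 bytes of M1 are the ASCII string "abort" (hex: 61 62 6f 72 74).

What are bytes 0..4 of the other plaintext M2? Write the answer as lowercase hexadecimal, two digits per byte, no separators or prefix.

0ab47d28b1

First, E_a ⊕ E_b = (M1 ⊕ K) ⊕ (M2 ⊕ K) = M1 ⊕ M2, so the key drops out. Then M2 = (M1 ⊕ M2) ⊕ M1 over the first 5 bytes.
byte 0: (8c ⊕ e7) ⊕ 61 = 6b ⊕ 61 = 0a
byte 1: (81 ⊕ 57) ⊕ 62 = d6 ⊕ 62 = b4
byte 2: (67 ⊕ 75) ⊕ 6f = 12 ⊕ 6f = 7d
byte 3: (8a ⊕ d0) ⊕ 72 = 5a ⊕ 72 = 28
byte 4: (c1 ⊕ 04) ⊕ 74 = c5 ⊕ 74 = b1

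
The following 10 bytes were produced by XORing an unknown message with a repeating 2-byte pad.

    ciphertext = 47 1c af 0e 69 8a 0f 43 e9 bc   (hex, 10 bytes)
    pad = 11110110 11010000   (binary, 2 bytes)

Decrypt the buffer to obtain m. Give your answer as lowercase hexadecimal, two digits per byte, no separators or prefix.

The 2-byte key repeats, so the effective keystream is f6 d0 f6 d0 f6 d0 f6 d0 f6 d0.
byte 0: 01000111 ^ 11110110 = 10110001
byte 1: 00011100 ^ 11010000 = 11001100
byte 2: 10101111 ^ 11110110 = 01011001
byte 3: 00001110 ^ 11010000 = 11011110
byte 4: 01101001 ^ 11110110 = 10011111
byte 5: 10001010 ^ 11010000 = 01011010
byte 6: 00001111 ^ 11110110 = 11111001
byte 7: 01000011 ^ 11010000 = 10010011
byte 8: 11101001 ^ 11110110 = 00011111
byte 9: 10111100 ^ 11010000 = 01101100

b1cc59de9f5af9931f6c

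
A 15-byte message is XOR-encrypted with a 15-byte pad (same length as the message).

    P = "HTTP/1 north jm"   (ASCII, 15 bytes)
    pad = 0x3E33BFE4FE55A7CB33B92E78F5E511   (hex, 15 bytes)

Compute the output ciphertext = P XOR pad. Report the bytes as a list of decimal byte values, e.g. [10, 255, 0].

[118, 103, 235, 180, 209, 100, 135, 165, 92, 203, 90, 16, 213, 143, 124]

XOR is its own inverse, so applying the key byte-wise gives the result directly.
48 xor 3e = 76
54 xor 33 = 67
54 xor bf = eb
50 xor e4 = b4
2f xor fe = d1
31 xor 55 = 64
20 xor a7 = 87
6e xor cb = a5
6f xor 33 = 5c
72 xor b9 = cb
74 xor 2e = 5a
68 xor 78 = 10
20 xor f5 = d5
6a xor e5 = 8f
6d xor 11 = 7c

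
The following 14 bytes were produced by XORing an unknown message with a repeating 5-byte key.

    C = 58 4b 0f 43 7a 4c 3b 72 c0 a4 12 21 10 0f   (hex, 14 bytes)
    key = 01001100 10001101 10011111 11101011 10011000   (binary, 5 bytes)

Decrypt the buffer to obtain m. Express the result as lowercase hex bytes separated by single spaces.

The 5-byte key repeats, so the effective keystream is 4c 8d 9f eb 98 4c 8d 9f eb 98 4c 8d 9f eb.
byte 0: 58 ^ 4c = 14
byte 1: 4b ^ 8d = c6
byte 2: 0f ^ 9f = 90
byte 3: 43 ^ eb = a8
byte 4: 7a ^ 98 = e2
byte 5: 4c ^ 4c = 00
byte 6: 3b ^ 8d = b6
byte 7: 72 ^ 9f = ed
byte 8: c0 ^ eb = 2b
byte 9: a4 ^ 98 = 3c
byte 10: 12 ^ 4c = 5e
byte 11: 21 ^ 8d = ac
byte 12: 10 ^ 9f = 8f
byte 13: 0f ^ eb = e4

14 c6 90 a8 e2 00 b6 ed 2b 3c 5e ac 8f e4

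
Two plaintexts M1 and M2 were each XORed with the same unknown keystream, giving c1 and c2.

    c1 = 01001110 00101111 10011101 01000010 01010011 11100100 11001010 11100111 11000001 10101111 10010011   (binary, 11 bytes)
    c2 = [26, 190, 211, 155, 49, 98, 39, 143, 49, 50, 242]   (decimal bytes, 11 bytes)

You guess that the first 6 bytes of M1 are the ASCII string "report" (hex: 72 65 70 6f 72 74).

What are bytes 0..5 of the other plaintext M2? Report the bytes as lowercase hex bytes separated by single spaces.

First, c1 ⊕ c2 = (M1 ⊕ K) ⊕ (M2 ⊕ K) = M1 ⊕ M2, so the key drops out. Then M2 = (M1 ⊕ M2) ⊕ M1 over the first 6 bytes.
byte 0: (4e ^ 1a) ^ 72 = 54 ^ 72 = 26
byte 1: (2f ^ be) ^ 65 = 91 ^ 65 = f4
byte 2: (9d ^ d3) ^ 70 = 4e ^ 70 = 3e
byte 3: (42 ^ 9b) ^ 6f = d9 ^ 6f = b6
byte 4: (53 ^ 31) ^ 72 = 62 ^ 72 = 10
byte 5: (e4 ^ 62) ^ 74 = 86 ^ 74 = f2

26 f4 3e b6 10 f2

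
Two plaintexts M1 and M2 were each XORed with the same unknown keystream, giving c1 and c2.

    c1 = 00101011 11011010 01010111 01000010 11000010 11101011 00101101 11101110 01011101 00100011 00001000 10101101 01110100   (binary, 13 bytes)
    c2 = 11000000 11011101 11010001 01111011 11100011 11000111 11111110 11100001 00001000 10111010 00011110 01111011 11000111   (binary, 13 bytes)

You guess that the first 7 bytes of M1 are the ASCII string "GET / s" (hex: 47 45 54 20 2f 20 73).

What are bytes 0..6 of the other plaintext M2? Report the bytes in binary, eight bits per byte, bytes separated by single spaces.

10101100 01000010 11010010 00011001 00001110 00001100 10100000

First, c1 ⊕ c2 = (M1 ⊕ K) ⊕ (M2 ⊕ K) = M1 ⊕ M2, so the key drops out. Then M2 = (M1 ⊕ M2) ⊕ M1 over the first 7 bytes.
byte 0: (2b ^ c0) ^ 47 = eb ^ 47 = ac
byte 1: (da ^ dd) ^ 45 = 07 ^ 45 = 42
byte 2: (57 ^ d1) ^ 54 = 86 ^ 54 = d2
byte 3: (42 ^ 7b) ^ 20 = 39 ^ 20 = 19
byte 4: (c2 ^ e3) ^ 2f = 21 ^ 2f = 0e
byte 5: (eb ^ c7) ^ 20 = 2c ^ 20 = 0c
byte 6: (2d ^ fe) ^ 73 = d3 ^ 73 = a0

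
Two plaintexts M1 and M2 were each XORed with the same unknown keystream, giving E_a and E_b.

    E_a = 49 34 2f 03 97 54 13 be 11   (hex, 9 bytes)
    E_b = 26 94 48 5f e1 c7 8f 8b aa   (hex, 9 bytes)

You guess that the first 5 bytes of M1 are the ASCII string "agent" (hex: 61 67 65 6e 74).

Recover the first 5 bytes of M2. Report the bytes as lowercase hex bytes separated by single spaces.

0e c7 02 32 02

First, E_a ⊕ E_b = (M1 ⊕ K) ⊕ (M2 ⊕ K) = M1 ⊕ M2, so the key drops out. Then M2 = (M1 ⊕ M2) ⊕ M1 over the first 5 bytes.
byte 0: (49 XOR 26) XOR 61 = 6f XOR 61 = 0e
byte 1: (34 XOR 94) XOR 67 = a0 XOR 67 = c7
byte 2: (2f XOR 48) XOR 65 = 67 XOR 65 = 02
byte 3: (03 XOR 5f) XOR 6e = 5c XOR 6e = 32
byte 4: (97 XOR e1) XOR 74 = 76 XOR 74 = 02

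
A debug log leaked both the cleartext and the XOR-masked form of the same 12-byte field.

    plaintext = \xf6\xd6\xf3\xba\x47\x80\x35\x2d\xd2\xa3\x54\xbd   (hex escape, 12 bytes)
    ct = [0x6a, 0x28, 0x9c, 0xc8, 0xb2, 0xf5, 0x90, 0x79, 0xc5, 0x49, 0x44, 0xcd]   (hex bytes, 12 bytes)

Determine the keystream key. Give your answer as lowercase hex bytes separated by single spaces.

9c fe 6f 72 f5 75 a5 54 17 ea 10 70

Since ct = plaintext ⊕ key, XORing both sides with plaintext gives key = plaintext ⊕ ct.
f6 ⊕ 6a = 9c
d6 ⊕ 28 = fe
f3 ⊕ 9c = 6f
ba ⊕ c8 = 72
47 ⊕ b2 = f5
80 ⊕ f5 = 75
35 ⊕ 90 = a5
2d ⊕ 79 = 54
d2 ⊕ c5 = 17
a3 ⊕ 49 = ea
54 ⊕ 44 = 10
bd ⊕ cd = 70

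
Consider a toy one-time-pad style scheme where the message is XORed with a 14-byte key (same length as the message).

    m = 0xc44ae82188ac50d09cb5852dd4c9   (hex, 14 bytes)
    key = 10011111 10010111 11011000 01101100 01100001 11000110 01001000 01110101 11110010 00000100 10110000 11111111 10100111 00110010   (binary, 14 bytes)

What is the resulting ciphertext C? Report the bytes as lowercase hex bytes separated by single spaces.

5b dd 30 4d e9 6a 18 a5 6e b1 35 d2 73 fb

XOR is its own inverse, so applying the key byte-wise gives the result directly.
196 ⊕ 159 =  91
 74 ⊕ 151 = 221
232 ⊕ 216 =  48
 33 ⊕ 108 =  77
136 ⊕  97 = 233
172 ⊕ 198 = 106
 80 ⊕  72 =  24
208 ⊕ 117 = 165
156 ⊕ 242 = 110
181 ⊕   4 = 177
133 ⊕ 176 =  53
 45 ⊕ 255 = 210
212 ⊕ 167 = 115
201 ⊕  50 = 251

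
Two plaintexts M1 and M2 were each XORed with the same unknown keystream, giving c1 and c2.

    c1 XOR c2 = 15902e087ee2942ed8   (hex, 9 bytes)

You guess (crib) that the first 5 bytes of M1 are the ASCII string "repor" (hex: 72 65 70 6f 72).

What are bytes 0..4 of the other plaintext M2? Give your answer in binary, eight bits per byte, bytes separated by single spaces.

Since c1 ⊕ c2 = M1 ⊕ M2, XORing with the guessed M1 bytes yields the corresponding M2 bytes: M2 = (c1 ⊕ c2) ⊕ M1.
00010101 XOR 01110010 = 01100111
10010000 XOR 01100101 = 11110101
00101110 XOR 01110000 = 01011110
00001000 XOR 01101111 = 01100111
01111110 XOR 01110010 = 00001100

01100111 11110101 01011110 01100111 00001100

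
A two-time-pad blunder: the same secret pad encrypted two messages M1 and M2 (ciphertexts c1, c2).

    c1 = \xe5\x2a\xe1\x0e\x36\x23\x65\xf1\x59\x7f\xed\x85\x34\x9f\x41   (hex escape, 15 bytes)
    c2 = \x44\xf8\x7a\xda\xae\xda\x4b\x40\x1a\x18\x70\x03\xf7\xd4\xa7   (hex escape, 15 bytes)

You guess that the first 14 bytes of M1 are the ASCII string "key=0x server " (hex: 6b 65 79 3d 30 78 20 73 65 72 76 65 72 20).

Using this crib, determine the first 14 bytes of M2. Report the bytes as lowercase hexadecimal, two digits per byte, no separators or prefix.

First, c1 ⊕ c2 = (M1 ⊕ K) ⊕ (M2 ⊕ K) = M1 ⊕ M2, so the key drops out. Then M2 = (M1 ⊕ M2) ⊕ M1 over the first 14 bytes.
byte 0: (e5 ^ 44) ^ 6b = a1 ^ 6b = ca
byte 1: (2a ^ f8) ^ 65 = d2 ^ 65 = b7
byte 2: (e1 ^ 7a) ^ 79 = 9b ^ 79 = e2
byte 3: (0e ^ da) ^ 3d = d4 ^ 3d = e9
byte 4: (36 ^ ae) ^ 30 = 98 ^ 30 = a8
byte 5: (23 ^ da) ^ 78 = f9 ^ 78 = 81
byte 6: (65 ^ 4b) ^ 20 = 2e ^ 20 = 0e
byte 7: (f1 ^ 40) ^ 73 = b1 ^ 73 = c2
byte 8: (59 ^ 1a) ^ 65 = 43 ^ 65 = 26
byte 9: (7f ^ 18) ^ 72 = 67 ^ 72 = 15
byte 10: (ed ^ 70) ^ 76 = 9d ^ 76 = eb
byte 11: (85 ^ 03) ^ 65 = 86 ^ 65 = e3
byte 12: (34 ^ f7) ^ 72 = c3 ^ 72 = b1
byte 13: (9f ^ d4) ^ 20 = 4b ^ 20 = 6b

cab7e2e9a8810ec22615ebe3b16b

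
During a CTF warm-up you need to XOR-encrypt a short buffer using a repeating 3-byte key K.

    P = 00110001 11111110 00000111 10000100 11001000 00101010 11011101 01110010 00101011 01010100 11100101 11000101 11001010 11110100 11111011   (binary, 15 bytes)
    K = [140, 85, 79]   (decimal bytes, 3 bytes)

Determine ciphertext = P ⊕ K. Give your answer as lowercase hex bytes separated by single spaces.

The 3-byte key repeats, so the effective keystream is 8c 55 4f 8c 55 4f 8c 55 4f 8c 55 4f 8c 55 4f.
byte 0: 31 ⊕ 8c = bd
byte 1: fe ⊕ 55 = ab
byte 2: 07 ⊕ 4f = 48
byte 3: 84 ⊕ 8c = 08
byte 4: c8 ⊕ 55 = 9d
byte 5: 2a ⊕ 4f = 65
byte 6: dd ⊕ 8c = 51
byte 7: 72 ⊕ 55 = 27
byte 8: 2b ⊕ 4f = 64
byte 9: 54 ⊕ 8c = d8
byte 10: e5 ⊕ 55 = b0
byte 11: c5 ⊕ 4f = 8a
byte 12: ca ⊕ 8c = 46
byte 13: f4 ⊕ 55 = a1
byte 14: fb ⊕ 4f = b4

bd ab 48 08 9d 65 51 27 64 d8 b0 8a 46 a1 b4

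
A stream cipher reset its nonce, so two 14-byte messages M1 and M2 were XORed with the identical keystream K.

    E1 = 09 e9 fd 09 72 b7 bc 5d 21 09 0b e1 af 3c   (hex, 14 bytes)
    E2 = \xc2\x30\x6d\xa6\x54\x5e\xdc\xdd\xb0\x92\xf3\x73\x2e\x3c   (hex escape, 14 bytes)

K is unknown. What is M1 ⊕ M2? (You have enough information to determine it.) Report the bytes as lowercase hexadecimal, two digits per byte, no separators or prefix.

cbd990af26e96080919bf8928100

E1 ⊕ E2 = (M1 ⊕ K) ⊕ (M2 ⊕ K) = M1 ⊕ M2 — the shared key cancels under XOR.
byte 0:   9 ^ 194 = 203
byte 1: 233 ^  48 = 217
byte 2: 253 ^ 109 = 144
byte 3:   9 ^ 166 = 175
byte 4: 114 ^  84 =  38
byte 5: 183 ^  94 = 233
byte 6: 188 ^ 220 =  96
byte 7:  93 ^ 221 = 128
byte 8:  33 ^ 176 = 145
byte 9:   9 ^ 146 = 155
byte 10:  11 ^ 243 = 248
byte 11: 225 ^ 115 = 146
byte 12: 175 ^  46 = 129
byte 13:  60 ^  60 =   0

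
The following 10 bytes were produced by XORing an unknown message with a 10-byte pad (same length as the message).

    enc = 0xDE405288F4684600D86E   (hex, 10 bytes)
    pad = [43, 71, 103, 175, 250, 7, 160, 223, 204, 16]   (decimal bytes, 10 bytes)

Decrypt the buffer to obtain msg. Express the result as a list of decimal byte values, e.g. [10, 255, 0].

[245, 7, 53, 39, 14, 111, 230, 223, 20, 126]

XOR is its own inverse, so applying the key byte-wise gives the result directly.
de xor 2b = f5
40 xor 47 = 07
52 xor 67 = 35
88 xor af = 27
f4 xor fa = 0e
68 xor 07 = 6f
46 xor a0 = e6
00 xor df = df
d8 xor cc = 14
6e xor 10 = 7e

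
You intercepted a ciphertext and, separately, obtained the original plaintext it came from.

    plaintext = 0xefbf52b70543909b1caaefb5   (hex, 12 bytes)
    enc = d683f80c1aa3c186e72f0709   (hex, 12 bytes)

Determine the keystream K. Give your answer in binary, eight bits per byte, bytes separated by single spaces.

Since enc = plaintext ⊕ K, XORing both sides with plaintext gives K = plaintext ⊕ enc.
239 XOR 214 =  57
191 XOR 131 =  60
 82 XOR 248 = 170
183 XOR  12 = 187
  5 XOR  26 =  31
 67 XOR 163 = 224
144 XOR 193 =  81
155 XOR 134 =  29
 28 XOR 231 = 251
170 XOR  47 = 133
239 XOR   7 = 232
181 XOR   9 = 188

00111001 00111100 10101010 10111011 00011111 11100000 01010001 00011101 11111011 10000101 11101000 10111100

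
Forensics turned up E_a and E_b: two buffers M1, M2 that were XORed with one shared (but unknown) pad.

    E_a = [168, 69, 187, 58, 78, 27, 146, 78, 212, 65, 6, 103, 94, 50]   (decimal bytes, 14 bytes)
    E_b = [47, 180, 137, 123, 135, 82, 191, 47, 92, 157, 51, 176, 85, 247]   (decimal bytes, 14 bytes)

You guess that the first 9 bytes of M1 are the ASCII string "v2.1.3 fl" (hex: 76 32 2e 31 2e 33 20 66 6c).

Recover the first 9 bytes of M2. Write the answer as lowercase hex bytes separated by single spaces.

f1 c3 1c 70 e7 7a 0d 07 e4

First, E_a ⊕ E_b = (M1 ⊕ K) ⊕ (M2 ⊕ K) = M1 ⊕ M2, so the key drops out. Then M2 = (M1 ⊕ M2) ⊕ M1 over the first 9 bytes.
byte 0: (a8 xor 2f) xor 76 = 87 xor 76 = f1
byte 1: (45 xor b4) xor 32 = f1 xor 32 = c3
byte 2: (bb xor 89) xor 2e = 32 xor 2e = 1c
byte 3: (3a xor 7b) xor 31 = 41 xor 31 = 70
byte 4: (4e xor 87) xor 2e = c9 xor 2e = e7
byte 5: (1b xor 52) xor 33 = 49 xor 33 = 7a
byte 6: (92 xor bf) xor 20 = 2d xor 20 = 0d
byte 7: (4e xor 2f) xor 66 = 61 xor 66 = 07
byte 8: (d4 xor 5c) xor 6c = 88 xor 6c = e4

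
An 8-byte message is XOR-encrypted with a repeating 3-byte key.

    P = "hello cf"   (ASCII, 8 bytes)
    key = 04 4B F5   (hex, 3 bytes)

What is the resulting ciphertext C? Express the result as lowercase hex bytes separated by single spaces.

The 3-byte key repeats, so the effective keystream is 04 4b f5 04 4b f5 04 4b.
byte 0: 01101000 ^ 00000100 = 01101100
byte 1: 01100101 ^ 01001011 = 00101110
byte 2: 01101100 ^ 11110101 = 10011001
byte 3: 01101100 ^ 00000100 = 01101000
byte 4: 01101111 ^ 01001011 = 00100100
byte 5: 00100000 ^ 11110101 = 11010101
byte 6: 01100011 ^ 00000100 = 01100111
byte 7: 01100110 ^ 01001011 = 00101101

6c 2e 99 68 24 d5 67 2d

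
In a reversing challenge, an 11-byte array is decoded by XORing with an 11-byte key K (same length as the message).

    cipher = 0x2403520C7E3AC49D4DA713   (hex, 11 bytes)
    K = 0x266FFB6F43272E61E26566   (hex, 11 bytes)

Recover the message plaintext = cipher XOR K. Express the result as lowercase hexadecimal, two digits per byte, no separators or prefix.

24 ⊕ 26 = 02
03 ⊕ 6f = 6c
52 ⊕ fb = a9
0c ⊕ 6f = 63
7e ⊕ 43 = 3d
3a ⊕ 27 = 1d
c4 ⊕ 2e = ea
9d ⊕ 61 = fc
4d ⊕ e2 = af
a7 ⊕ 65 = c2
13 ⊕ 66 = 75

026ca9633d1deafcafc275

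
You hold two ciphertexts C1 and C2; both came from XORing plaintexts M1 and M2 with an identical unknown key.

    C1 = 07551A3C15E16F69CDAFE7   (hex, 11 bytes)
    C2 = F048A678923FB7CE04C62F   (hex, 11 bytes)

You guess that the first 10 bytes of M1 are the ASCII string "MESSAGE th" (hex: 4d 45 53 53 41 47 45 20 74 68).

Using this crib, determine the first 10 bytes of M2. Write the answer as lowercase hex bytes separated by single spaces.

First, C1 ⊕ C2 = (M1 ⊕ K) ⊕ (M2 ⊕ K) = M1 ⊕ M2, so the key drops out. Then M2 = (M1 ⊕ M2) ⊕ M1 over the first 10 bytes.
byte 0: (07 ^ f0) ^ 4d = f7 ^ 4d = ba
byte 1: (55 ^ 48) ^ 45 = 1d ^ 45 = 58
byte 2: (1a ^ a6) ^ 53 = bc ^ 53 = ef
byte 3: (3c ^ 78) ^ 53 = 44 ^ 53 = 17
byte 4: (15 ^ 92) ^ 41 = 87 ^ 41 = c6
byte 5: (e1 ^ 3f) ^ 47 = de ^ 47 = 99
byte 6: (6f ^ b7) ^ 45 = d8 ^ 45 = 9d
byte 7: (69 ^ ce) ^ 20 = a7 ^ 20 = 87
byte 8: (cd ^ 04) ^ 74 = c9 ^ 74 = bd
byte 9: (af ^ c6) ^ 68 = 69 ^ 68 = 01

ba 58 ef 17 c6 99 9d 87 bd 01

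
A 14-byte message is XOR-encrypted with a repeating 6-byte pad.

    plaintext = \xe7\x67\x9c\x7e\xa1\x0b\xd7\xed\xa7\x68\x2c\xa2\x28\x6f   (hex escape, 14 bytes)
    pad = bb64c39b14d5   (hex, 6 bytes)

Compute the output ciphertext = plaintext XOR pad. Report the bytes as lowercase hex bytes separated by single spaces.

The 6-byte key repeats, so the effective keystream is bb 64 c3 9b 14 d5 bb 64 c3 9b 14 d5 bb 64.
byte 0: e7 ⊕ bb = 5c
byte 1: 67 ⊕ 64 = 03
byte 2: 9c ⊕ c3 = 5f
byte 3: 7e ⊕ 9b = e5
byte 4: a1 ⊕ 14 = b5
byte 5: 0b ⊕ d5 = de
byte 6: d7 ⊕ bb = 6c
byte 7: ed ⊕ 64 = 89
byte 8: a7 ⊕ c3 = 64
byte 9: 68 ⊕ 9b = f3
byte 10: 2c ⊕ 14 = 38
byte 11: a2 ⊕ d5 = 77
byte 12: 28 ⊕ bb = 93
byte 13: 6f ⊕ 64 = 0b

5c 03 5f e5 b5 de 6c 89 64 f3 38 77 93 0b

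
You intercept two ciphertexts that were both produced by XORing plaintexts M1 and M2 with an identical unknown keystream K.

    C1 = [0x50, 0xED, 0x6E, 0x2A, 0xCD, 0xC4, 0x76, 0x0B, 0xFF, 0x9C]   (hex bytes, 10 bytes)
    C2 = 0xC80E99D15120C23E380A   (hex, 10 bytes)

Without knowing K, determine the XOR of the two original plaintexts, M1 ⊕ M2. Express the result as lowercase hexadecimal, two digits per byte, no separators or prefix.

98e3f7fb9ce4b435c796

C1 ⊕ C2 = (M1 ⊕ K) ⊕ (M2 ⊕ K) = M1 ⊕ M2 — the shared key cancels under XOR.
byte 0: 50 ⊕ c8 = 98
byte 1: ed ⊕ 0e = e3
byte 2: 6e ⊕ 99 = f7
byte 3: 2a ⊕ d1 = fb
byte 4: cd ⊕ 51 = 9c
byte 5: c4 ⊕ 20 = e4
byte 6: 76 ⊕ c2 = b4
byte 7: 0b ⊕ 3e = 35
byte 8: ff ⊕ 38 = c7
byte 9: 9c ⊕ 0a = 96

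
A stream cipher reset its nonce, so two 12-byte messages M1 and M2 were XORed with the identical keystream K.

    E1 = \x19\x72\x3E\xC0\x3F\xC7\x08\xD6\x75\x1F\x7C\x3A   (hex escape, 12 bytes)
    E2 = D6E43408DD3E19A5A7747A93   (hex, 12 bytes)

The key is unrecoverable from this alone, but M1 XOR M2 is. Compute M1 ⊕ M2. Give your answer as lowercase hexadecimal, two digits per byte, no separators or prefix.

E1 ⊕ E2 = (M1 ⊕ K) ⊕ (M2 ⊕ K) = M1 ⊕ M2 — the shared key cancels under XOR.
byte 0: 19 ⊕ d6 = cf
byte 1: 72 ⊕ e4 = 96
byte 2: 3e ⊕ 34 = 0a
byte 3: c0 ⊕ 08 = c8
byte 4: 3f ⊕ dd = e2
byte 5: c7 ⊕ 3e = f9
byte 6: 08 ⊕ 19 = 11
byte 7: d6 ⊕ a5 = 73
byte 8: 75 ⊕ a7 = d2
byte 9: 1f ⊕ 74 = 6b
byte 10: 7c ⊕ 7a = 06
byte 11: 3a ⊕ 93 = a9

cf960ac8e2f91173d26b06a9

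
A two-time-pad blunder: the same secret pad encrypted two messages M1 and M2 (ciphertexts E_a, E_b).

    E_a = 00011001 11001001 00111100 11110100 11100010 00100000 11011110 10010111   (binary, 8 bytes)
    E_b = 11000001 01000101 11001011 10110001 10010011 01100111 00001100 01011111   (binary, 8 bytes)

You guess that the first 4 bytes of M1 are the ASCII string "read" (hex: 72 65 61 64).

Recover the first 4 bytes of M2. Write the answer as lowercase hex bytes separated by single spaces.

aa e9 96 21

First, E_a ⊕ E_b = (M1 ⊕ K) ⊕ (M2 ⊕ K) = M1 ⊕ M2, so the key drops out. Then M2 = (M1 ⊕ M2) ⊕ M1 over the first 4 bytes.
byte 0: (19 ^ c1) ^ 72 = d8 ^ 72 = aa
byte 1: (c9 ^ 45) ^ 65 = 8c ^ 65 = e9
byte 2: (3c ^ cb) ^ 61 = f7 ^ 61 = 96
byte 3: (f4 ^ b1) ^ 64 = 45 ^ 64 = 21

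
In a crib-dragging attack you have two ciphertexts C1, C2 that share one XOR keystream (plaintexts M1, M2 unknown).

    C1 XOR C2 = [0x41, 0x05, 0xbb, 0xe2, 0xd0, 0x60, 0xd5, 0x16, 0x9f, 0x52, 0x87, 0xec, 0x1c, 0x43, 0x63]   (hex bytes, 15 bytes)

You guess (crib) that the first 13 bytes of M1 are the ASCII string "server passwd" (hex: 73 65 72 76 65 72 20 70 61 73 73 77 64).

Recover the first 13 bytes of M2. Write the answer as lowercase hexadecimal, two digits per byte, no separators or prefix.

3260c994b512f566fe21f49b78

Since C1 ⊕ C2 = M1 ⊕ M2, XORing with the guessed M1 bytes yields the corresponding M2 bytes: M2 = (C1 ⊕ C2) ⊕ M1.
byte 0: 41 xor 73 = 32
byte 1: 05 xor 65 = 60
byte 2: bb xor 72 = c9
byte 3: e2 xor 76 = 94
byte 4: d0 xor 65 = b5
byte 5: 60 xor 72 = 12
byte 6: d5 xor 20 = f5
byte 7: 16 xor 70 = 66
byte 8: 9f xor 61 = fe
byte 9: 52 xor 73 = 21
byte 10: 87 xor 73 = f4
byte 11: ec xor 77 = 9b
byte 12: 1c xor 64 = 78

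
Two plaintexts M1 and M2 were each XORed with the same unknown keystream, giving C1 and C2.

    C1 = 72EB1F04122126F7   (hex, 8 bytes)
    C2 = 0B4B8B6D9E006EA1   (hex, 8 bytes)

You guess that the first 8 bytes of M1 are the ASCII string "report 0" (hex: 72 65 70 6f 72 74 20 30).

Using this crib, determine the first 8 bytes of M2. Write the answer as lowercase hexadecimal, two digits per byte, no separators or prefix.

0bc5e406fe556866

First, C1 ⊕ C2 = (M1 ⊕ K) ⊕ (M2 ⊕ K) = M1 ⊕ M2, so the key drops out. Then M2 = (M1 ⊕ M2) ⊕ M1 over the first 8 bytes.
byte 0: (72 XOR 0b) XOR 72 = 79 XOR 72 = 0b
byte 1: (eb XOR 4b) XOR 65 = a0 XOR 65 = c5
byte 2: (1f XOR 8b) XOR 70 = 94 XOR 70 = e4
byte 3: (04 XOR 6d) XOR 6f = 69 XOR 6f = 06
byte 4: (12 XOR 9e) XOR 72 = 8c XOR 72 = fe
byte 5: (21 XOR 00) XOR 74 = 21 XOR 74 = 55
byte 6: (26 XOR 6e) XOR 20 = 48 XOR 20 = 68
byte 7: (f7 XOR a1) XOR 30 = 56 XOR 30 = 66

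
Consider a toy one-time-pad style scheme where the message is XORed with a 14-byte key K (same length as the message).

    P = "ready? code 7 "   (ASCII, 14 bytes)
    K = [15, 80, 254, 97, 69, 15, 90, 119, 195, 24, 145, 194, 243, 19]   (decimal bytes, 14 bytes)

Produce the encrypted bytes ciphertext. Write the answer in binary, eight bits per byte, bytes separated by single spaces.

01111101 00110101 10011111 00000101 00111100 00110000 01111010 00010100 10101100 01111100 11110100 11100010 11000100 00110011

byte 0: 01110010 XOR 00001111 = 01111101
byte 1: 01100101 XOR 01010000 = 00110101
byte 2: 01100001 XOR 11111110 = 10011111
byte 3: 01100100 XOR 01100001 = 00000101
byte 4: 01111001 XOR 01000101 = 00111100
byte 5: 00111111 XOR 00001111 = 00110000
byte 6: 00100000 XOR 01011010 = 01111010
byte 7: 01100011 XOR 01110111 = 00010100
byte 8: 01101111 XOR 11000011 = 10101100
byte 9: 01100100 XOR 00011000 = 01111100
byte 10: 01100101 XOR 10010001 = 11110100
byte 11: 00100000 XOR 11000010 = 11100010
byte 12: 00110111 XOR 11110011 = 11000100
byte 13: 00100000 XOR 00010011 = 00110011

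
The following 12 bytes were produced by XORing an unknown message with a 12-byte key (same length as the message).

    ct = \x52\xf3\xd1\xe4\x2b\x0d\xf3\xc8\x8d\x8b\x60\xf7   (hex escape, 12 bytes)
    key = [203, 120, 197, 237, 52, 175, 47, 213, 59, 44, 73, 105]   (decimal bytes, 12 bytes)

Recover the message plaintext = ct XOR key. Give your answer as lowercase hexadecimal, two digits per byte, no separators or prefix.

998b14091fa2dc1db6a7299e

XOR is its own inverse, so applying the key byte-wise gives the result directly.
 82 ^ 203 = 153
243 ^ 120 = 139
209 ^ 197 =  20
228 ^ 237 =   9
 43 ^  52 =  31
 13 ^ 175 = 162
243 ^  47 = 220
200 ^ 213 =  29
141 ^  59 = 182
139 ^  44 = 167
 96 ^  73 =  41
247 ^ 105 = 158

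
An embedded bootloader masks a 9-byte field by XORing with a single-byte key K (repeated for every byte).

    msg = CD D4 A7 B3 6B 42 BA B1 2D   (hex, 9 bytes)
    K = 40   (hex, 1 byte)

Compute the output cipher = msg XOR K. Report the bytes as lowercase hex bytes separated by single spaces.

The 1-byte key repeats, so the effective keystream is 40 40 40 40 40 40 40 40 40.
byte 0: cd ^ 40 = 8d
byte 1: d4 ^ 40 = 94
byte 2: a7 ^ 40 = e7
byte 3: b3 ^ 40 = f3
byte 4: 6b ^ 40 = 2b
byte 5: 42 ^ 40 = 02
byte 6: ba ^ 40 = fa
byte 7: b1 ^ 40 = f1
byte 8: 2d ^ 40 = 6d

8d 94 e7 f3 2b 02 fa f1 6d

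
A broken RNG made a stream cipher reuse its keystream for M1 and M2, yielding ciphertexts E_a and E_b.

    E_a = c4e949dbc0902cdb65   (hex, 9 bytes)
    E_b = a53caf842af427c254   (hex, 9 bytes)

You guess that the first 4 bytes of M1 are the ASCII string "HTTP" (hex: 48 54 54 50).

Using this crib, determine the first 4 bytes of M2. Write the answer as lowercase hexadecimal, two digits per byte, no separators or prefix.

2981b20f

First, E_a ⊕ E_b = (M1 ⊕ K) ⊕ (M2 ⊕ K) = M1 ⊕ M2, so the key drops out. Then M2 = (M1 ⊕ M2) ⊕ M1 over the first 4 bytes.
byte 0: (c4 ^ a5) ^ 48 = 61 ^ 48 = 29
byte 1: (e9 ^ 3c) ^ 54 = d5 ^ 54 = 81
byte 2: (49 ^ af) ^ 54 = e6 ^ 54 = b2
byte 3: (db ^ 84) ^ 50 = 5f ^ 50 = 0f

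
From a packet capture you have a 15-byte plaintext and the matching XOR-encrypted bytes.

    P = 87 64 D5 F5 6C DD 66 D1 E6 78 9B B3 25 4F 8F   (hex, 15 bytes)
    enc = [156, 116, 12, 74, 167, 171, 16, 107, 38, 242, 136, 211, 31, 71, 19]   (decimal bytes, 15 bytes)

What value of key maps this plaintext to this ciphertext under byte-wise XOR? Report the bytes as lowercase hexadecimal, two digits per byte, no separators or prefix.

Since enc = P ⊕ key, XORing both sides with P gives key = P ⊕ enc.
10000111 ⊕ 10011100 = 00011011
01100100 ⊕ 01110100 = 00010000
11010101 ⊕ 00001100 = 11011001
11110101 ⊕ 01001010 = 10111111
01101100 ⊕ 10100111 = 11001011
11011101 ⊕ 10101011 = 01110110
01100110 ⊕ 00010000 = 01110110
11010001 ⊕ 01101011 = 10111010
11100110 ⊕ 00100110 = 11000000
01111000 ⊕ 11110010 = 10001010
10011011 ⊕ 10001000 = 00010011
10110011 ⊕ 11010011 = 01100000
00100101 ⊕ 00011111 = 00111010
01001111 ⊕ 01000111 = 00001000
10001111 ⊕ 00010011 = 10011100

1b10d9bfcb7676bac08a13603a089c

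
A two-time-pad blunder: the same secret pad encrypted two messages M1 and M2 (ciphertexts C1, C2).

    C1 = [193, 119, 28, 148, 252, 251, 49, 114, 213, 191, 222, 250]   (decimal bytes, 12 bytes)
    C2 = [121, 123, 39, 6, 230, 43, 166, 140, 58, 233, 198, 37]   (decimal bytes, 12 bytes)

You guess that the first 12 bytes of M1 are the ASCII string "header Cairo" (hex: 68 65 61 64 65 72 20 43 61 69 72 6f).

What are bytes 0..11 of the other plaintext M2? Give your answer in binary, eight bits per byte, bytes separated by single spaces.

11010000 01101001 01011010 11110110 01111111 10100010 10110111 10111101 10001110 00111111 01101010 10110000

First, C1 ⊕ C2 = (M1 ⊕ K) ⊕ (M2 ⊕ K) = M1 ⊕ M2, so the key drops out. Then M2 = (M1 ⊕ M2) ⊕ M1 over the first 12 bytes.
byte 0: (c1 ^ 79) ^ 68 = b8 ^ 68 = d0
byte 1: (77 ^ 7b) ^ 65 = 0c ^ 65 = 69
byte 2: (1c ^ 27) ^ 61 = 3b ^ 61 = 5a
byte 3: (94 ^ 06) ^ 64 = 92 ^ 64 = f6
byte 4: (fc ^ e6) ^ 65 = 1a ^ 65 = 7f
byte 5: (fb ^ 2b) ^ 72 = d0 ^ 72 = a2
byte 6: (31 ^ a6) ^ 20 = 97 ^ 20 = b7
byte 7: (72 ^ 8c) ^ 43 = fe ^ 43 = bd
byte 8: (d5 ^ 3a) ^ 61 = ef ^ 61 = 8e
byte 9: (bf ^ e9) ^ 69 = 56 ^ 69 = 3f
byte 10: (de ^ c6) ^ 72 = 18 ^ 72 = 6a
byte 11: (fa ^ 25) ^ 6f = df ^ 6f = b0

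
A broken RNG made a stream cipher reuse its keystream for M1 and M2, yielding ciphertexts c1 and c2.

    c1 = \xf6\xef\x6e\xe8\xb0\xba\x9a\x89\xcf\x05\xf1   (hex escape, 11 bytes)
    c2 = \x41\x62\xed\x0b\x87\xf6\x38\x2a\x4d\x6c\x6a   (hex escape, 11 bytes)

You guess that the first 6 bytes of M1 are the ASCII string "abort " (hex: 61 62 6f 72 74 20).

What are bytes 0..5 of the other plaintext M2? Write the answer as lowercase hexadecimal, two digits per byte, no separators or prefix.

d6efec91436c

First, c1 ⊕ c2 = (M1 ⊕ K) ⊕ (M2 ⊕ K) = M1 ⊕ M2, so the key drops out. Then M2 = (M1 ⊕ M2) ⊕ M1 over the first 6 bytes.
byte 0: (f6 xor 41) xor 61 = b7 xor 61 = d6
byte 1: (ef xor 62) xor 62 = 8d xor 62 = ef
byte 2: (6e xor ed) xor 6f = 83 xor 6f = ec
byte 3: (e8 xor 0b) xor 72 = e3 xor 72 = 91
byte 4: (b0 xor 87) xor 74 = 37 xor 74 = 43
byte 5: (ba xor f6) xor 20 = 4c xor 20 = 6c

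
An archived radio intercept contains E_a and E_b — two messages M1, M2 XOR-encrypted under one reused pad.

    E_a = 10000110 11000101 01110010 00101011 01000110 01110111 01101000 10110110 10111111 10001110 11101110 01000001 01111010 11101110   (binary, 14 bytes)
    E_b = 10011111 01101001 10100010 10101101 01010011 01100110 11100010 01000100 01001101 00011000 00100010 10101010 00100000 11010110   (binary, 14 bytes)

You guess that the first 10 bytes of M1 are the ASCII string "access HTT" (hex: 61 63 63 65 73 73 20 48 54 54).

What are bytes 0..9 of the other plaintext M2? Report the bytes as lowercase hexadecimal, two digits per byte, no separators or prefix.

78cfb3e36662aabaa6c2

First, E_a ⊕ E_b = (M1 ⊕ K) ⊕ (M2 ⊕ K) = M1 ⊕ M2, so the key drops out. Then M2 = (M1 ⊕ M2) ⊕ M1 over the first 10 bytes.
byte 0: (86 XOR 9f) XOR 61 = 19 XOR 61 = 78
byte 1: (c5 XOR 69) XOR 63 = ac XOR 63 = cf
byte 2: (72 XOR a2) XOR 63 = d0 XOR 63 = b3
byte 3: (2b XOR ad) XOR 65 = 86 XOR 65 = e3
byte 4: (46 XOR 53) XOR 73 = 15 XOR 73 = 66
byte 5: (77 XOR 66) XOR 73 = 11 XOR 73 = 62
byte 6: (68 XOR e2) XOR 20 = 8a XOR 20 = aa
byte 7: (b6 XOR 44) XOR 48 = f2 XOR 48 = ba
byte 8: (bf XOR 4d) XOR 54 = f2 XOR 54 = a6
byte 9: (8e XOR 18) XOR 54 = 96 XOR 54 = c2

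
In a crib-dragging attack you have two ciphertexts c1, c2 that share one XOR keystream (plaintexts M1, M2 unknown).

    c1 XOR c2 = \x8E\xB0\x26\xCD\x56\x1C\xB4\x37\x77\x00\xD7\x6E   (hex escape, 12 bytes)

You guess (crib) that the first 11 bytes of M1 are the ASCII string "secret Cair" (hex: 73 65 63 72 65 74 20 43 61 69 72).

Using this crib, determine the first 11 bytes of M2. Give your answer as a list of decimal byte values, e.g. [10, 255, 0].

Since c1 ⊕ c2 = M1 ⊕ M2, XORing with the guessed M1 bytes yields the corresponding M2 bytes: M2 = (c1 ⊕ c2) ⊕ M1.
8e XOR 73 = fd
b0 XOR 65 = d5
26 XOR 63 = 45
cd XOR 72 = bf
56 XOR 65 = 33
1c XOR 74 = 68
b4 XOR 20 = 94
37 XOR 43 = 74
77 XOR 61 = 16
00 XOR 69 = 69
d7 XOR 72 = a5

[253, 213, 69, 191, 51, 104, 148, 116, 22, 105, 165]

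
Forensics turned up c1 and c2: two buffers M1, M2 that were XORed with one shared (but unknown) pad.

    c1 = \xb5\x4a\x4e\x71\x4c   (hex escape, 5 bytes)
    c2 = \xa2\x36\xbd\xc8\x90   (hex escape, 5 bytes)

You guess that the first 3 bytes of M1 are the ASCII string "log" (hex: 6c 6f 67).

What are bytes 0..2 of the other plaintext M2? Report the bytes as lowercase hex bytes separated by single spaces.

First, c1 ⊕ c2 = (M1 ⊕ K) ⊕ (M2 ⊕ K) = M1 ⊕ M2, so the key drops out. Then M2 = (M1 ⊕ M2) ⊕ M1 over the first 3 bytes.
byte 0: (b5 XOR a2) XOR 6c = 17 XOR 6c = 7b
byte 1: (4a XOR 36) XOR 6f = 7c XOR 6f = 13
byte 2: (4e XOR bd) XOR 67 = f3 XOR 67 = 94

7b 13 94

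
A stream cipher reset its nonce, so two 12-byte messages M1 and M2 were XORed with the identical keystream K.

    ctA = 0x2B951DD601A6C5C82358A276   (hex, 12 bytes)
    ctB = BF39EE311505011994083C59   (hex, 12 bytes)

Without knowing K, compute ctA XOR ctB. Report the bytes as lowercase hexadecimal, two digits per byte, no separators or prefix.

94acf3e714a3c4d1b7509e2f

ctA ⊕ ctB = (M1 ⊕ K) ⊕ (M2 ⊕ K) = M1 ⊕ M2 — the shared key cancels under XOR.
byte 0: 2b xor bf = 94
byte 1: 95 xor 39 = ac
byte 2: 1d xor ee = f3
byte 3: d6 xor 31 = e7
byte 4: 01 xor 15 = 14
byte 5: a6 xor 05 = a3
byte 6: c5 xor 01 = c4
byte 7: c8 xor 19 = d1
byte 8: 23 xor 94 = b7
byte 9: 58 xor 08 = 50
byte 10: a2 xor 3c = 9e
byte 11: 76 xor 59 = 2f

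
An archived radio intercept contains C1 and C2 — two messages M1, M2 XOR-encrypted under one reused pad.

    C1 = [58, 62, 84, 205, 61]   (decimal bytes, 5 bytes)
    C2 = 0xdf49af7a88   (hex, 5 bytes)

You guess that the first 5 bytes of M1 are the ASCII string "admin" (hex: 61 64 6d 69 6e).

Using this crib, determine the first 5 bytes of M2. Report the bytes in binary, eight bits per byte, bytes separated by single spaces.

10000100 00010011 10010110 11011110 11011011

First, C1 ⊕ C2 = (M1 ⊕ K) ⊕ (M2 ⊕ K) = M1 ⊕ M2, so the key drops out. Then M2 = (M1 ⊕ M2) ⊕ M1 over the first 5 bytes.
byte 0: (3a ⊕ df) ⊕ 61 = e5 ⊕ 61 = 84
byte 1: (3e ⊕ 49) ⊕ 64 = 77 ⊕ 64 = 13
byte 2: (54 ⊕ af) ⊕ 6d = fb ⊕ 6d = 96
byte 3: (cd ⊕ 7a) ⊕ 69 = b7 ⊕ 69 = de
byte 4: (3d ⊕ 88) ⊕ 6e = b5 ⊕ 6e = db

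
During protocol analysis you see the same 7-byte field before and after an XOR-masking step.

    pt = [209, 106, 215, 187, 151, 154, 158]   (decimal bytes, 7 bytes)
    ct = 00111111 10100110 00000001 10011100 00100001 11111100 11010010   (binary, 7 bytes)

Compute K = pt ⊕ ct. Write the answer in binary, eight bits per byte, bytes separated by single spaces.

11101110 11001100 11010110 00100111 10110110 01100110 01001100

Since ct = pt ⊕ K, XORing both sides with pt gives K = pt ⊕ ct.
byte 0: 209 ^  63 = 238
byte 1: 106 ^ 166 = 204
byte 2: 215 ^   1 = 214
byte 3: 187 ^ 156 =  39
byte 4: 151 ^  33 = 182
byte 5: 154 ^ 252 = 102
byte 6: 158 ^ 210 =  76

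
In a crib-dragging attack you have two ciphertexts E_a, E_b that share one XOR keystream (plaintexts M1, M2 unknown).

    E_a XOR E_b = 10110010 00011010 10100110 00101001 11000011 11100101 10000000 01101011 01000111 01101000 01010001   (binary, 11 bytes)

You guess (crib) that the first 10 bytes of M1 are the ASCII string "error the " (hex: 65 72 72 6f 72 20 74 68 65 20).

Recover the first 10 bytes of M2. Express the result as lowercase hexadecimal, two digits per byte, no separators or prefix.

d768d446b1c5f4032248

Since E_a ⊕ E_b = M1 ⊕ M2, XORing with the guessed M1 bytes yields the corresponding M2 bytes: M2 = (E_a ⊕ E_b) ⊕ M1.
b2 xor 65 = d7
1a xor 72 = 68
a6 xor 72 = d4
29 xor 6f = 46
c3 xor 72 = b1
e5 xor 20 = c5
80 xor 74 = f4
6b xor 68 = 03
47 xor 65 = 22
68 xor 20 = 48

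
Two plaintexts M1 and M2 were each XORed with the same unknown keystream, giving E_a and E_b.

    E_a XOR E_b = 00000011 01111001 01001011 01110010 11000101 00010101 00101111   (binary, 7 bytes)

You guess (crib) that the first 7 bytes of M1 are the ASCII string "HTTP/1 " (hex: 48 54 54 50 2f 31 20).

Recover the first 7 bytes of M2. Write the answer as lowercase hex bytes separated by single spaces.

Since E_a ⊕ E_b = M1 ⊕ M2, XORing with the guessed M1 bytes yields the corresponding M2 bytes: M2 = (E_a ⊕ E_b) ⊕ M1.
03 ^ 48 = 4b
79 ^ 54 = 2d
4b ^ 54 = 1f
72 ^ 50 = 22
c5 ^ 2f = ea
15 ^ 31 = 24
2f ^ 20 = 0f

4b 2d 1f 22 ea 24 0f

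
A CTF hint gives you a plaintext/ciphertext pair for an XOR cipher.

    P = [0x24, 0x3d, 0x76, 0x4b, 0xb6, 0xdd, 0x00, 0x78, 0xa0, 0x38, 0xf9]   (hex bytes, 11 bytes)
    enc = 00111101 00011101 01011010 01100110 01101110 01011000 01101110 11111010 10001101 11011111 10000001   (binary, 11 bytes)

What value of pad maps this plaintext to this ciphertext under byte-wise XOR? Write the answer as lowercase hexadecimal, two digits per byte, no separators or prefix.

Since enc = P ⊕ pad, XORing both sides with P gives pad = P ⊕ enc.
00100100 ^ 00111101 = 00011001
00111101 ^ 00011101 = 00100000
01110110 ^ 01011010 = 00101100
01001011 ^ 01100110 = 00101101
10110110 ^ 01101110 = 11011000
11011101 ^ 01011000 = 10000101
00000000 ^ 01101110 = 01101110
01111000 ^ 11111010 = 10000010
10100000 ^ 10001101 = 00101101
00111000 ^ 11011111 = 11100111
11111001 ^ 10000001 = 01111000

19202c2dd8856e822de778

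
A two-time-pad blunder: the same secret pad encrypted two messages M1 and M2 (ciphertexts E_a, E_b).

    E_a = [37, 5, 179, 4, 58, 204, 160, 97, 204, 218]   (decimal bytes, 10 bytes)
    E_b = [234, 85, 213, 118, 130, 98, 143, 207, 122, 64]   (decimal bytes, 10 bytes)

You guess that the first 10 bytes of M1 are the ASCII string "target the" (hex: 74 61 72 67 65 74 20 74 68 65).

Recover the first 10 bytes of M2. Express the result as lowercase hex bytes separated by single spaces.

bb 31 14 15 dd da 0f da de ff

First, E_a ⊕ E_b = (M1 ⊕ K) ⊕ (M2 ⊕ K) = M1 ⊕ M2, so the key drops out. Then M2 = (M1 ⊕ M2) ⊕ M1 over the first 10 bytes.
byte 0: (25 ⊕ ea) ⊕ 74 = cf ⊕ 74 = bb
byte 1: (05 ⊕ 55) ⊕ 61 = 50 ⊕ 61 = 31
byte 2: (b3 ⊕ d5) ⊕ 72 = 66 ⊕ 72 = 14
byte 3: (04 ⊕ 76) ⊕ 67 = 72 ⊕ 67 = 15
byte 4: (3a ⊕ 82) ⊕ 65 = b8 ⊕ 65 = dd
byte 5: (cc ⊕ 62) ⊕ 74 = ae ⊕ 74 = da
byte 6: (a0 ⊕ 8f) ⊕ 20 = 2f ⊕ 20 = 0f
byte 7: (61 ⊕ cf) ⊕ 74 = ae ⊕ 74 = da
byte 8: (cc ⊕ 7a) ⊕ 68 = b6 ⊕ 68 = de
byte 9: (da ⊕ 40) ⊕ 65 = 9a ⊕ 65 = ff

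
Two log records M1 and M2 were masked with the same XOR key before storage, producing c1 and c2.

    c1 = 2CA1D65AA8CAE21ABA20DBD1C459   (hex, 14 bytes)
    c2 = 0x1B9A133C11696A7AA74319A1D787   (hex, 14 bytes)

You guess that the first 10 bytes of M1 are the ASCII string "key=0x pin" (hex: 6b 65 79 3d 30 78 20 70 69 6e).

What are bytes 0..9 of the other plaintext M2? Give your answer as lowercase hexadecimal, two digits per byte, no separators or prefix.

First, c1 ⊕ c2 = (M1 ⊕ K) ⊕ (M2 ⊕ K) = M1 ⊕ M2, so the key drops out. Then M2 = (M1 ⊕ M2) ⊕ M1 over the first 10 bytes.
byte 0: (2c ⊕ 1b) ⊕ 6b = 37 ⊕ 6b = 5c
byte 1: (a1 ⊕ 9a) ⊕ 65 = 3b ⊕ 65 = 5e
byte 2: (d6 ⊕ 13) ⊕ 79 = c5 ⊕ 79 = bc
byte 3: (5a ⊕ 3c) ⊕ 3d = 66 ⊕ 3d = 5b
byte 4: (a8 ⊕ 11) ⊕ 30 = b9 ⊕ 30 = 89
byte 5: (ca ⊕ 69) ⊕ 78 = a3 ⊕ 78 = db
byte 6: (e2 ⊕ 6a) ⊕ 20 = 88 ⊕ 20 = a8
byte 7: (1a ⊕ 7a) ⊕ 70 = 60 ⊕ 70 = 10
byte 8: (ba ⊕ a7) ⊕ 69 = 1d ⊕ 69 = 74
byte 9: (20 ⊕ 43) ⊕ 6e = 63 ⊕ 6e = 0d

5c5ebc5b89dba810740d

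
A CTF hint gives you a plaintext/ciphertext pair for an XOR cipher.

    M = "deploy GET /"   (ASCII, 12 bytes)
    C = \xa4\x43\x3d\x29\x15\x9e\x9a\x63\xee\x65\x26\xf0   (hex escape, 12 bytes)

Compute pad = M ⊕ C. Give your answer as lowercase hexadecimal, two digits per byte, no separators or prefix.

Since C = M ⊕ pad, XORing both sides with M gives pad = M ⊕ C.
01100100 XOR 10100100 = 11000000
01100101 XOR 01000011 = 00100110
01110000 XOR 00111101 = 01001101
01101100 XOR 00101001 = 01000101
01101111 XOR 00010101 = 01111010
01111001 XOR 10011110 = 11100111
00100000 XOR 10011010 = 10111010
01000111 XOR 01100011 = 00100100
01000101 XOR 11101110 = 10101011
01010100 XOR 01100101 = 00110001
00100000 XOR 00100110 = 00000110
00101111 XOR 11110000 = 11011111

c0264d457ae7ba24ab3106df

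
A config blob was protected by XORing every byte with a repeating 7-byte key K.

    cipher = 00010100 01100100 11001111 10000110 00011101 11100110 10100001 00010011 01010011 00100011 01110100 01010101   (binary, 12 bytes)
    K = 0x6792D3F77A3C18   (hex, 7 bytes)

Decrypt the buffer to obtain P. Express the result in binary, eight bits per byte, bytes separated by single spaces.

The 7-byte key repeats, so the effective keystream is 67 92 d3 f7 7a 3c 18 67 92 d3 f7 7a.
byte 0: 00010100 XOR 01100111 = 01110011
byte 1: 01100100 XOR 10010010 = 11110110
byte 2: 11001111 XOR 11010011 = 00011100
byte 3: 10000110 XOR 11110111 = 01110001
byte 4: 00011101 XOR 01111010 = 01100111
byte 5: 11100110 XOR 00111100 = 11011010
byte 6: 10100001 XOR 00011000 = 10111001
byte 7: 00010011 XOR 01100111 = 01110100
byte 8: 01010011 XOR 10010010 = 11000001
byte 9: 00100011 XOR 11010011 = 11110000
byte 10: 01110100 XOR 11110111 = 10000011
byte 11: 01010101 XOR 01111010 = 00101111

01110011 11110110 00011100 01110001 01100111 11011010 10111001 01110100 11000001 11110000 10000011 00101111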